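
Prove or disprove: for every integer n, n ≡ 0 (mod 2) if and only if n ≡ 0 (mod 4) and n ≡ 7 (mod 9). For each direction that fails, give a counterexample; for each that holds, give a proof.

Only the reverse direction holds.

(⟹) This fails: n = 0 gives 0 ≡ 0 (mod 2) but 0 ≡ 0 (mod 9), so the conjunction on the right does not hold.

(⟸) Conversely, if n ≡ 0 (mod 4) and n ≡ 7 (mod 9), then by the Chinese remainder theorem n ≡ 16 (mod 36). Since 16 ≡ 0 (mod 2) and 2 ∣ 36, we get n ≡ 0 (mod 2).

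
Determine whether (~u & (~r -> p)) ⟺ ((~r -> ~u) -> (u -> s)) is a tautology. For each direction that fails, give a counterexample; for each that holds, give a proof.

Only the forward implication holds.

[⇐] This fails. Under s = F, r = F, p = F, u = F, the left side is false but the right side is true.

[⇒] Assume the antecedent. If u is true, the antecedent cannot hold. If u is false, (~r -> ~u) -> (u -> s) reduces to true regardless of the other variables. Either way (~r -> ~u) -> (u -> s) holds.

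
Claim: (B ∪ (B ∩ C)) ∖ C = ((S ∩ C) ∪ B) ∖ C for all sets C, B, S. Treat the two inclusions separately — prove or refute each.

(⟹) Let x ∈ (B ∪ (B ∩ C)) ∖ C. Then either x ∈ B and x ∉ C, S; or x ∈ B ∩ S and x ∉ C. In each case x ∈ ((S ∩ C) ∪ B) ∖ C, so (B ∪ (B ∩ C)) ∖ C ⊆ ((S ∩ C) ∪ B) ∖ C.

(⟸) Let x ∈ ((S ∩ C) ∪ B) ∖ C. Then either x ∈ B and x ∉ C, S; or x ∈ B ∩ S and x ∉ C. In each case x ∈ (B ∪ (B ∩ C)) ∖ C, so ((S ∩ C) ∪ B) ∖ C ⊆ (B ∪ (B ∩ C)) ∖ C.

The two sets are equal.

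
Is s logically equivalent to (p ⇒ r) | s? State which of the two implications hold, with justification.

Only the forward implication holds.

Forward direction. Assume the antecedent. If p is true, the antecedent forces (p = T, s = T, r = F) or (p = T, s = T, r = T), and (p ⇒ r) | s holds there. If p is false, (p ⇒ r) | s reduces to true regardless of the other variables. Either way (p ⇒ r) | s holds.

Converse. This fails. Under p = F, s = F, r = F, the left side is false but the right side is true.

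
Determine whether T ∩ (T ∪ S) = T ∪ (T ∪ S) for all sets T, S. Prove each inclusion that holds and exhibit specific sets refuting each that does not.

Only the forward inclusion holds.

(⊆) Let x ∈ T ∩ (T ∪ S). Then either x ∈ T and x ∉ S; or x ∈ T ∩ S. In each case x ∈ T ∪ (T ∪ S), so T ∩ (T ∪ S) ⊆ T ∪ (T ∪ S).

(⊇) This inclusion fails. Take T = ∅, S = {1}; then 1 ∈ T ∪ (T ∪ S) but 1 ∉ T ∩ (T ∪ S).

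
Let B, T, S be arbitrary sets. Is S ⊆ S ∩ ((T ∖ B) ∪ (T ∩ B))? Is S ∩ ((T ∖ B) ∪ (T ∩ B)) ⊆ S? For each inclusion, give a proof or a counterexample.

(⊆) This inclusion fails. Take B = ∅, T = ∅, S = {1}; then 1 ∈ S but 1 ∉ S ∩ ((T ∖ B) ∪ (T ∩ B)).

(⊇) Let x ∈ S ∩ ((T ∖ B) ∪ (T ∩ B)). Then either x ∈ T ∩ S and x ∉ B; or x ∈ B ∩ T ∩ S. In each case x ∈ S, so S ∩ ((T ∖ B) ∪ (T ∩ B)) ⊆ S.

(⊆) fails; (⊇) holds.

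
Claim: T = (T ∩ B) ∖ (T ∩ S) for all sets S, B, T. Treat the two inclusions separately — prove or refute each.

Forward inclusion. This inclusion fails. Take S = ∅, B = ∅, T = {1}; then 1 ∈ T but 1 ∉ (T ∩ B) ∖ (T ∩ S).

Reverse inclusion. Let x ∈ (T ∩ B) ∖ (T ∩ S). Then x ∈ B ∩ T and x ∉ S, from which x ∈ T.

The sets are not equal: only the reverse inclusion holds.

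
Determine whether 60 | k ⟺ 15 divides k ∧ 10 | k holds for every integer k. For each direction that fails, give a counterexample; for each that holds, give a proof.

(→) If 60 ∣ k, write k = 60q. Since 60 = 4·15, k = 15·(4q), so 15 ∣ k; and since 60 = 6·10, k = 10·(6q), so 10 ∣ k.

(←) This fails: take k = 30. Both 15 ∣ 30 and 10 ∣ 30, yet 30 is not a multiple of 60 (since 30 = 0·60 + 30), so 60 ∤ 30.

Only the forward direction holds.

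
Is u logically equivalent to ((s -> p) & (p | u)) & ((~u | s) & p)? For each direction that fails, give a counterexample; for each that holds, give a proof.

(⇒) fails and (⇐) fails.

(⟹) This fails. Under s = F, p = F, u = T, the left side is true but the right side is false.

(⟸) This fails. Under s = F, p = T, u = F, the left side is false but the right side is true.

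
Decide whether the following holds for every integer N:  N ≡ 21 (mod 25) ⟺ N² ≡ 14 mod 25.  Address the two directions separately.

(⇒) This fails: take N = 21. Then 21 ≡ 21 (mod 25), but 21² = 441 ≡ 16 (mod 25), not 14.

(⇐) This fails: take N = 8. Then 8² = 64 ≡ 14 (mod 25), yet 8 ≡ 8 (mod 25), not 21.

Both directions fail.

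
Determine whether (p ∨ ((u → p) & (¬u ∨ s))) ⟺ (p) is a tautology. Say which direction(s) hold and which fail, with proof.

Only the reverse direction holds.

(⇐) Assume the antecedent. If p is true, p ∨ ((u → p) & (¬u ∨ s)) reduces to true regardless of the other variables. If p is false, the antecedent cannot hold. Either way p ∨ ((u → p) & (¬u ∨ s)) holds.

(⇒) This fails. Under p = F, s = F, u = F, the left side is true but the right side is false.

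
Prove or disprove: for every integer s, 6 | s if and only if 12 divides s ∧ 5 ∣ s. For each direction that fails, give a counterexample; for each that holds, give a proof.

Not equivalent: only (⇐) holds.

(⇒) This fails: take s = 6. Certainly 6 ∣ 6, but 12 ∤ 6.

(⇐) Suppose 12 ∣ s and 5 ∣ s. Any common multiple of 12 and 5 is a multiple of their lcm; here gcd(12, 5) = 1, so lcm(12, 5) = 12·5 = 60, so 60 ∣ s. Since 6 ∣ 60, it follows that 6 ∣ s.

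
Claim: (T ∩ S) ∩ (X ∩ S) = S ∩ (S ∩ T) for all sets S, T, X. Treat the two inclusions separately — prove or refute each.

(⊆) holds; (⊇) fails.

(⊇) This inclusion fails. Take S = {1}, T = {1}, X = ∅; then 1 ∈ S ∩ (S ∩ T) but 1 ∉ (T ∩ S) ∩ (X ∩ S).

(⊆) Let x ∈ (T ∩ S) ∩ (X ∩ S). Then x ∈ S ∩ T ∩ X, from which x ∈ S ∩ (S ∩ T).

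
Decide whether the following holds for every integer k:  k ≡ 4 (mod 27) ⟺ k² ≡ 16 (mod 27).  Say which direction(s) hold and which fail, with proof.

The forward direction holds; the converse fails.

(⇒) Suppose k ≡ 4 (mod 27). Write k = 27j + 4. Then (27j + 4)² = 729j² + 216j + 16 = 27(27j² + 8j) + 16, so k² ≡ 16 (mod 27).

(⇐) This fails: take k = 23. Then 23² = 529 ≡ 16 (mod 27), yet 23 ≡ 23 (mod 27), not 4.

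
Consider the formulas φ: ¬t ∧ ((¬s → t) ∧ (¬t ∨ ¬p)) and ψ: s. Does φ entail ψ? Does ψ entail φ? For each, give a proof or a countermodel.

(⇒) holds; (⇐) fails.

[⇒] Assume the antecedent. If s is true, s reduces to true regardless of the other variables. If s is false, the antecedent cannot hold. Either way s holds.

[⇐] This fails. Under s = T, t = T, p = F, the left side is false but the right side is true.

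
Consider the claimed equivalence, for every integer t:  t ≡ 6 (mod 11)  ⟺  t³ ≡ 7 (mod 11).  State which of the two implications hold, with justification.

Both directions hold; the statement is true.

Forward direction. Suppose t ≡ 6 (mod 11). Write t = 11j + 6. Then (11j + 6)³ = 1331j³ + 2178j² + 1188j + 216 = 11(121j³ + 198j² + 108j + 19) + 7, so t³ ≡ 7 (mod 11).

Converse. For the converse, argue contrapositively. If t ≢ 6 (mod 11), then t is congruent to one of 0, 1, 2, 3, 4, 5, 7, 8, 9, 10 modulo 11, and these give t³ ≡ 0, 1, 8, 5, 9, 4, 2, 6, 3, 10 respectively — never 7.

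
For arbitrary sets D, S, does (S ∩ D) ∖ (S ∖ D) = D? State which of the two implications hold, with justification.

(⟸) This inclusion fails. Take D = {1}, S = ∅; then 1 ∈ D but 1 ∉ (S ∩ D) ∖ (S ∖ D).

(⟹) Let x ∈ (S ∩ D) ∖ (S ∖ D). Then x ∈ D ∩ S, from which x ∈ D.

The sets are not equal: only the forward inclusion holds.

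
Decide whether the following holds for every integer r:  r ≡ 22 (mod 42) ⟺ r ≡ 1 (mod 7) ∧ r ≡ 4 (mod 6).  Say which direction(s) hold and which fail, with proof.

Both directions hold; the statement is true.

[⇒] Suppose r ≡ 22 (mod 42); write r = 42j + 22. Since 7 ∣ 42, reducing mod 7 gives r ≡ 22 ≡ 1 (mod 7); since 6 ∣ 42, reducing mod 6 gives r ≡ 22 ≡ 4 (mod 6).

[⇐] Conversely, if r ≡ 1 (mod 7) and r ≡ 4 (mod 6), then by the Chinese remainder theorem r ≡ 22 (mod 42). This is exactly r ≡ 22 (mod 42).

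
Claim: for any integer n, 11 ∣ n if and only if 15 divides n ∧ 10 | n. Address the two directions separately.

Both directions fail.

(⟹) This fails: take n = 11. Certainly 11 ∣ 11, but 15 ∤ 11.

(⟸) This fails: take n = 30. Both 15 ∣ 30 and 10 ∣ 30, yet 30 is not a multiple of 11 (since 30 = 2·11 + 8), so 11 ∤ 30.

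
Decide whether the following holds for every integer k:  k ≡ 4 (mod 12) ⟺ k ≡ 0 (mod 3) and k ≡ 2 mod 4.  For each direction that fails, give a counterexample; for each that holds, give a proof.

Neither direction holds.

[⇒] This fails: k = 4 gives 4 ≡ 4 (mod 12) but 4 ≡ 1 (mod 3), so the conjunction on the right does not hold.

[⇐] This fails: k = 6 satisfies both congruences on the right (6 ≡ 0 mod 3 and 6 ≡ 2 mod 4) yet 6 ≡ 6 (mod 12), not 4.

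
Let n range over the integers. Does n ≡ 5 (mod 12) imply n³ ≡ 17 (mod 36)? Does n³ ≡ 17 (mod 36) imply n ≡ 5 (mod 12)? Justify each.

(⇒) Suppose n ≡ 5 (mod 12). Working modulo 36, n ∈ {5, 17, 29}; for each such r, r³ ≡ 17 (mod 36).

(⇐) Conversely, the residues r modulo 36 with r³ ≡ 17 (mod 36) are exactly {5, 17, 29}, and each is ≡ 5 (mod 12).

The biconditional holds.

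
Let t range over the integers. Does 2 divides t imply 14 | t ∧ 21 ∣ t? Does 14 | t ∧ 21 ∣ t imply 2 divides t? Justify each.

Forward direction. This fails: take t = 2. Certainly 2 ∣ 2, but 14 ∤ 2.

Converse. Suppose 14 ∣ t and 21 ∣ t. Any common multiple of 14 and 21 is a multiple of their lcm; here lcm(14, 21) = 14·21/gcd(14, 21) = 294/7 = 42, so 42 ∣ t. Since 2 ∣ 42, it follows that 2 ∣ t.

(⇒) fails; (⇐) holds.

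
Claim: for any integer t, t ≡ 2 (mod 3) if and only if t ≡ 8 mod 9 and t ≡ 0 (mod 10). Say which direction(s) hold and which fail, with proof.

(⇒) This fails: t = 2 gives 2 ≡ 2 (mod 3) but 2 ≡ 2 (mod 9), so the conjunction on the right does not hold.

(⇐) Conversely, if t ≡ 8 (mod 9) and t ≡ 0 (mod 10), then by the Chinese remainder theorem t ≡ 80 (mod 90). Since 80 ≡ 2 (mod 3) and 3 ∣ 90, we get t ≡ 2 (mod 3).

Only the converse holds.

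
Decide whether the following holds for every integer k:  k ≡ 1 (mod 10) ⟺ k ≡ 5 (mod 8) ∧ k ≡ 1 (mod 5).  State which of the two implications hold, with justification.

Only the reverse direction holds.

(⟹) This fails: k = 1 gives 1 ≡ 1 (mod 10) but 1 ≡ 1 (mod 8), so the conjunction on the right does not hold.

(⟸) Conversely, if k ≡ 5 (mod 8) and k ≡ 1 (mod 5), then by the Chinese remainder theorem k ≡ 21 (mod 40). Since 21 ≡ 1 (mod 10) and 10 ∣ 40, we get k ≡ 1 (mod 10).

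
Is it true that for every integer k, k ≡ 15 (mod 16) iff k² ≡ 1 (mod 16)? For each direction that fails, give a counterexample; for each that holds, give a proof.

Forward direction. Suppose k ≡ 15 (mod 16). Write k = 16j + 15. Then (16j + 15)² = 256j² + 480j + 225 = 16(16j² + 30j + 14) + 1, so k² ≡ 1 (mod 16).

Converse. This fails: take k = 1. Then 1² = 1 ≡ 1 (mod 16), yet 1 ≡ 1 (mod 16), not 15.

Only the forward implication holds.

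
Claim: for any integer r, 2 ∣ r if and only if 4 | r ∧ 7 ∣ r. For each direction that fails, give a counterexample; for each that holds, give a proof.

Not equivalent: only (⇐) holds.

(→) This fails: take r = 2. Certainly 2 ∣ 2, but 4 ∤ 2.

(←) Suppose 4 ∣ r and 7 ∣ r. Any common multiple of 4 and 7 is a multiple of their lcm; here gcd(4, 7) = 1, so lcm(4, 7) = 4·7 = 28, so 28 ∣ r. Since 2 ∣ 28, it follows that 2 ∣ r.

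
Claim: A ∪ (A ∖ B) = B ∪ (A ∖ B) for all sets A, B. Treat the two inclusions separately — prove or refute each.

(⊆) Let x ∈ A ∪ (A ∖ B). Then either x ∈ A and x ∉ B; or x ∈ A ∩ B. In each case x ∈ B ∪ (A ∖ B), so A ∪ (A ∖ B) ⊆ B ∪ (A ∖ B).

(⊇) This inclusion fails. Take A = ∅, B = {1}; then 1 ∈ B ∪ (A ∖ B) but 1 ∉ A ∪ (A ∖ B).

Only the forward inclusion holds.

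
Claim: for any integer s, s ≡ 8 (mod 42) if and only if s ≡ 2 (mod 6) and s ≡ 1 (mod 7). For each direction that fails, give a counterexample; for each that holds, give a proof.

Both directions hold; the statement is true.

Forward direction. Suppose s ≡ 8 (mod 42); write s = 42j + 8. Since 6 ∣ 42, reducing mod 6 gives s ≡ 8 ≡ 2 (mod 6); since 7 ∣ 42, reducing mod 7 gives s ≡ 8 ≡ 1 (mod 7).

Converse. If s ≡ 2 (mod 6) and s ≡ 1 (mod 7), then by the Chinese remainder theorem s ≡ 8 (mod 42). This is exactly s ≡ 8 (mod 42).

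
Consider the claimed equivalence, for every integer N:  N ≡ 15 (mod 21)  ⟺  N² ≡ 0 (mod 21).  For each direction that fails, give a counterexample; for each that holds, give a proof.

Both directions fail.

Forward direction. This fails: take N = 15. Then 15 ≡ 15 (mod 21), but 15² = 225 ≡ 15 (mod 21), not 0.

Converse. This fails: take N = 0. Then 0² = 0 ≡ 0 (mod 21), yet 0 ≡ 0 (mod 21), not 15.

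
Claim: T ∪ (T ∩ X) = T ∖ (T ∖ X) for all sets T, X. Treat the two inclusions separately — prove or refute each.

The sets are not equal: only the reverse inclusion holds.

(⟸) Let x ∈ T ∖ (T ∖ X). Then x ∈ T ∩ X, from which x ∈ T ∪ (T ∩ X).

(⟹) This inclusion fails. Take T = {1}, X = ∅; then 1 ∈ T ∪ (T ∩ X) but 1 ∉ T ∖ (T ∖ X).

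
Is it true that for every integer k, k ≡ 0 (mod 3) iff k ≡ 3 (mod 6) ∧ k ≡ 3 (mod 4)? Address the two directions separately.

(⇒) This fails: k = 0 gives 0 ≡ 0 (mod 3) but 0 ≡ 0 (mod 6), so the conjunction on the right does not hold.

(⇐) Conversely, if k ≡ 3 (mod 6) and k ≡ 3 (mod 4), then by the Chinese remainder theorem k ≡ 3 (mod 12). Since 3 ≡ 0 (mod 3) and 3 ∣ 12, we get k ≡ 0 (mod 3).

Not equivalent: only (⇐) holds.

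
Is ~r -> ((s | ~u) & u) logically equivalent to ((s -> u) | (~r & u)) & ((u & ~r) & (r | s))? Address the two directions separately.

(⇒) This fails. Under s = F, u = F, r = T, the left side is true but the right side is false.

(⇐) Assume the antecedent. If s is true, the antecedent forces (s = T, u = T, r = F), and ~r -> ((s | ~u) & u) holds there. If s is false, the antecedent cannot hold. Either way ~r -> ((s | ~u) & u) holds.

Only the reverse direction holds.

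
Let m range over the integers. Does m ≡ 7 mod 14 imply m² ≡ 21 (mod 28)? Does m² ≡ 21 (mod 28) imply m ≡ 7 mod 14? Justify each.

Both directions hold.

[⇒] Suppose m ≡ 7 (mod 14). Working modulo 28, m ∈ {7, 21}; for each such r, r² ≡ 21 (mod 28).

[⇐] Conversely, the residues r modulo 28 with r² ≡ 21 (mod 28) are exactly {7, 21}, and each is ≡ 7 (mod 14).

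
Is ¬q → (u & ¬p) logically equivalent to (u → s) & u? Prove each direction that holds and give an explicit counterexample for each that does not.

(⇒) This fails. Under s = F, p = F, u = T, q = F, the left side is true but the right side is false.

(⇐) This fails. Under s = T, p = T, u = T, q = F, the left side is false but the right side is true.

Both directions fail.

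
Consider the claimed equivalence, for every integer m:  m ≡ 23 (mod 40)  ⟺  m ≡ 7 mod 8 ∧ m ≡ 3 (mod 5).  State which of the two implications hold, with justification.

Forward direction. Suppose m ≡ 23 (mod 40); write m = 40j + 23. Since 8 ∣ 40, reducing mod 8 gives m ≡ 23 ≡ 7 (mod 8); since 5 ∣ 40, reducing mod 5 gives m ≡ 23 ≡ 3 (mod 5).

Converse. If m ≡ 7 (mod 8) and m ≡ 3 (mod 5), then by the Chinese remainder theorem m ≡ 23 (mod 40). This is exactly m ≡ 23 (mod 40).

Equivalent; both directions hold.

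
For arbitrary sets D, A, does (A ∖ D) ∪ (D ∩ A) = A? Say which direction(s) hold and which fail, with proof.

(⊆) Let x ∈ (A ∖ D) ∪ (D ∩ A). Then either x ∈ A and x ∉ D; or x ∈ D ∩ A. In each case x ∈ A, so (A ∖ D) ∪ (D ∩ A) ⊆ A.

(⊇) Let x ∈ A. Then either x ∈ A and x ∉ D; or x ∈ D ∩ A. In each case x ∈ (A ∖ D) ∪ (D ∩ A), so A ⊆ (A ∖ D) ∪ (D ∩ A).

Both inclusions hold; the sets are equal.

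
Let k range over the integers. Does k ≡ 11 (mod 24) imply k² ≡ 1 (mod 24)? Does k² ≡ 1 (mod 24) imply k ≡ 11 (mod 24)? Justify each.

Not equivalent: only (⇒) holds.

(⇐) This fails: take k = 1. Then 1² = 1 ≡ 1 (mod 24), yet 1 ≡ 1 (mod 24), not 11.

(⇒) Suppose k ≡ 11 (mod 24). Write k = 24j + 11. Then (24j + 11)² = 576j² + 528j + 121 = 24(24j² + 22j + 5) + 1, so k² ≡ 1 (mod 24).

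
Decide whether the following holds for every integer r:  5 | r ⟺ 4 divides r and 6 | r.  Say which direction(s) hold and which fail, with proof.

Forward direction. This fails: take r = 5. Certainly 5 ∣ 5, but 4 ∤ 5.

Converse. This fails: take r = 12. Both 4 ∣ 12 and 6 ∣ 12, yet 12 is not a multiple of 5 (since 12 = 2·5 + 2), so 5 ∤ 12.

Both directions fail.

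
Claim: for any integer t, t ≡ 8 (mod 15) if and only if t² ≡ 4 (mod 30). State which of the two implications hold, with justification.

[⇒] This fails: take t = 23. Then 23 ≡ 8 (mod 15), but 23² = 529 ≡ 19 (mod 30), not 4.

[⇐] This fails: take t = 2. Then 2² = 4 ≡ 4 (mod 30), yet 2 ≡ 2 (mod 15), not 8.

(⇒) fails and (⇐) fails.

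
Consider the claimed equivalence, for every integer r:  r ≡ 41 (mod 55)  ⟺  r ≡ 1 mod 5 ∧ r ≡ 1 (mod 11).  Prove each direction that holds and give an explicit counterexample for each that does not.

Both directions fail.

[⇒] This fails: r = 41 gives 41 ≡ 41 (mod 55) but 41 ≡ 8 (mod 11), so the conjunction on the right does not hold.

[⇐] This fails: r = 1 satisfies both congruences on the right (1 ≡ 1 mod 5 and 1 ≡ 1 mod 11) yet 1 ≡ 1 (mod 55), not 41.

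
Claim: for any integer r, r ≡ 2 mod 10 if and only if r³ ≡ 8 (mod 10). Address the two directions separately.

(⇒) Suppose r ≡ 2 mod 10. Write r = 10j + 2. Then (10j + 2)³ = 1000j³ + 600j² + 120j + 8 = 10(100j³ + 60j² + 12j) + 8, so r³ ≡ 8 (mod 10).

(⇐) Conversely, suppose r³ ≡ 8 (mod 10). The only residue r in {0, …, 9} with r³ ≡ 8 (mod 10) is r = 2, so r ≡ 2 (mod 10).

Equivalent; both directions hold.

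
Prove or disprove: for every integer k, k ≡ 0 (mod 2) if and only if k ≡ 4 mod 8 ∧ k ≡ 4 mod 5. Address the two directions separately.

Only the reverse direction holds.

[⇒] This fails: k = 0 gives 0 ≡ 0 (mod 2) but 0 ≡ 0 (mod 8), so the conjunction on the right does not hold.

[⇐] Conversely, if k ≡ 4 (mod 8) and k ≡ 4 (mod 5), then by the Chinese remainder theorem k ≡ 4 (mod 40). Since 4 ≡ 0 (mod 2) and 2 ∣ 40, we get k ≡ 0 (mod 2).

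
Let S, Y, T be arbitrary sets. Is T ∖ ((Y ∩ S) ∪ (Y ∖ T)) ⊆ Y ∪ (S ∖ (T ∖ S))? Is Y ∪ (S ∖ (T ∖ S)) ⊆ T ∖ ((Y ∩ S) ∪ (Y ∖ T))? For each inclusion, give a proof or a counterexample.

(⊆) This inclusion fails. Take S = ∅, Y = ∅, T = {1}; then 1 ∈ T ∖ ((Y ∩ S) ∪ (Y ∖ T)) but 1 ∉ Y ∪ (S ∖ (T ∖ S)).

(⊇) This inclusion fails. Take S = {1}, Y = ∅, T = ∅; then 1 ∈ Y ∪ (S ∖ (T ∖ S)) but 1 ∉ T ∖ ((Y ∩ S) ∪ (Y ∖ T)).

Both inclusions fail.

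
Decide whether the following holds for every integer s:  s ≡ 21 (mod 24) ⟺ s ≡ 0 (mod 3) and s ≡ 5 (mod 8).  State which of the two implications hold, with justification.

[⇐] If s ≡ 0 (mod 3) and s ≡ 5 (mod 8), then by the Chinese remainder theorem s ≡ 21 (mod 24). This is exactly s ≡ 21 (mod 24).

[⇒] Suppose s ≡ 21 (mod 24); write s = 24j + 21. Since 3 ∣ 24, reducing mod 3 gives s ≡ 21 ≡ 0 (mod 3); since 8 ∣ 24, reducing mod 8 gives s ≡ 21 ≡ 5 (mod 8).

Both implications hold.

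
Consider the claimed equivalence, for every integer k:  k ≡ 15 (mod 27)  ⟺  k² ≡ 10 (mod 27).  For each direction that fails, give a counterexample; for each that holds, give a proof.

(⇒) This fails: take k = 15. Then 15 ≡ 15 (mod 27), but 15² = 225 ≡ 9 (mod 27), not 10.

(⇐) This fails: take k = 8. Then 8² = 64 ≡ 10 (mod 27), yet 8 ≡ 8 (mod 27), not 15.

Neither direction holds.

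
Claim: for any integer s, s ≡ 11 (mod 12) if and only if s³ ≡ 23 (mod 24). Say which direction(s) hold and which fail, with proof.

(⇒) This fails: take s = 11. Then 11 ≡ 11 (mod 12), but 11³ = 1331 ≡ 11 (mod 24), not 23.

(⇐) Conversely, the residues r modulo 24 with r³ ≡ 23 (mod 24) are exactly {23}, and each is ≡ 11 (mod 12).

(⇒) fails; (⇐) holds.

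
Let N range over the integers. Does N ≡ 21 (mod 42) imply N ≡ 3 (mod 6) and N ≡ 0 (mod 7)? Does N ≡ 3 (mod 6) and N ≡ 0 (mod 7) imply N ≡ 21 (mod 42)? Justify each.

Converse. If N ≡ 3 (mod 6) and N ≡ 0 (mod 7), then by the Chinese remainder theorem N ≡ 21 (mod 42). This is exactly N ≡ 21 (mod 42).

Forward direction. Suppose N ≡ 21 (mod 42); write N = 42j + 21. Since 6 ∣ 42, reducing mod 6 gives N ≡ 21 ≡ 3 (mod 6); since 7 ∣ 42, reducing mod 7 gives N ≡ 21 ≡ 0 (mod 7).

Both directions hold.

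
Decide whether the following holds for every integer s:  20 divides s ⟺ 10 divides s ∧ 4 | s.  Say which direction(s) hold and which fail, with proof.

(⇒) If 20 ∣ s, write s = 20q. Since 20 = 2·10, s = 10·(2q), so 10 ∣ s; and since 20 = 5·4, s = 4·(5q), so 4 ∣ s.

(⇐) Suppose 10 ∣ s and 4 ∣ s. Any common multiple of 10 and 4 is a multiple of their lcm; here lcm(10, 4) = 10·4/gcd(10, 4) = 40/2 = 20, so 20 ∣ s.

The biconditional holds.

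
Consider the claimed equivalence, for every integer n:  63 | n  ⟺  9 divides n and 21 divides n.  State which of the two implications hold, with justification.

Both implications hold.

[⇒] If 63 ∣ n, write n = 63q. Since 63 = 7·9, n = 9·(7q), so 9 ∣ n; and since 63 = 3·21, n = 21·(3q), so 21 ∣ n.

[⇐] Suppose 9 ∣ n and 21 ∣ n. Any common multiple of 9 and 21 is a multiple of their lcm; here lcm(9, 21) = 9·21/gcd(9, 21) = 189/3 = 63, so 63 ∣ n.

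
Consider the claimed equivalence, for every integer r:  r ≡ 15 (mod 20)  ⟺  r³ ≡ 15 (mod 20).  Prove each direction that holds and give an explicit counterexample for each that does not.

Forward direction. Suppose r ≡ 15 (mod 20). Write r = 20j + 15. Then (20j + 15)³ = 8000j³ + 18000j² + 13500j + 3375 = 20(400j³ + 900j² + 675j + 168) + 15, so r³ ≡ 15 (mod 20).

Converse. Suppose r³ ≡ 15 (mod 20). The only residue r in {0, …, 19} with r³ ≡ 15 (mod 20) is r = 15, so r ≡ 15 (mod 20).

Both directions hold.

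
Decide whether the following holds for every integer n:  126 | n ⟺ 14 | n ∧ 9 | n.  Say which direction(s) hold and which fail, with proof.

Both directions hold.

(⟸) Suppose 14 ∣ n and 9 ∣ n. Any common multiple of 14 and 9 is a multiple of their lcm; here gcd(14, 9) = 1, so lcm(14, 9) = 14·9 = 126, so 126 ∣ n.

(⟹) If 126 ∣ n, write n = 126q. Since 126 = 9·14, n = 14·(9q), so 14 ∣ n; and since 126 = 14·9, n = 9·(14q), so 9 ∣ n.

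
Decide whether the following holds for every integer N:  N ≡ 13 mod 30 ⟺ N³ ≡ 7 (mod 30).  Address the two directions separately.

Equivalent; both directions hold.

(←) Suppose N³ ≡ 7 (mod 30). The only residue r in {0, …, 29} with r³ ≡ 7 (mod 30) is r = 13, so N ≡ 13 (mod 30).

(→) Suppose N ≡ 13 mod 30. Write N = 30j + 13. Then (30j + 13)³ = 27000j³ + 35100j² + 15210j + 2197 = 30(900j³ + 1170j² + 507j + 73) + 7, so N³ ≡ 7 (mod 30).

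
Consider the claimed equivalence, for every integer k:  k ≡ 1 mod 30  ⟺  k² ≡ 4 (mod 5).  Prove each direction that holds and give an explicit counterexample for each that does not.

(⟹) This fails: take k = 1. Then 1 ≡ 1 (mod 30), but 1² = 1 ≡ 1 (mod 5), not 4.

(⟸) This fails: take k = 2. Then 2² = 4 ≡ 4 (mod 5), yet 2 ≡ 2 (mod 30), not 1.

Both directions fail.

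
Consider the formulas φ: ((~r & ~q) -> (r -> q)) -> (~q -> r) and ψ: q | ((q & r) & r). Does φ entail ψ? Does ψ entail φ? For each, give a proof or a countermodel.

Forward direction. This fails. Under r = T, q = F, the left side is true but the right side is false.

Converse. Assume the antecedent. If r is true, the consequent reduces to true regardless of the other variables. If r is false, the antecedent forces (r = F, q = T), and the consequent holds there. Either way the consequent holds.

Only the reverse direction holds.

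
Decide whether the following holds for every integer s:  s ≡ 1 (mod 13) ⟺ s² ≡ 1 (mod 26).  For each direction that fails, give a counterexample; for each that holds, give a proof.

(⟹) This fails: take s = 14. Then 14 ≡ 1 (mod 13), but 14² = 196 ≡ 14 (mod 26), not 1.

(⟸) This fails: take s = 25. Then 25² = 625 ≡ 1 (mod 26), yet 25 ≡ 12 (mod 13), not 1.

(⇒) fails and (⇐) fails.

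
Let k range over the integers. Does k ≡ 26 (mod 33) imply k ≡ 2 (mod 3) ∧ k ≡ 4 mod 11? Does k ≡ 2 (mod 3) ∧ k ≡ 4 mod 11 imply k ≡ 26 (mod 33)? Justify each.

Both directions hold; the statement is true.

(→) Suppose k ≡ 26 (mod 33); write k = 33j + 26. Since 3 ∣ 33, reducing mod 3 gives k ≡ 26 ≡ 2 (mod 3); since 11 ∣ 33, reducing mod 11 gives k ≡ 26 ≡ 4 (mod 11).

(←) Conversely, if k ≡ 2 (mod 3) and k ≡ 4 (mod 11), then by the Chinese remainder theorem k ≡ 26 (mod 33). This is exactly k ≡ 26 (mod 33).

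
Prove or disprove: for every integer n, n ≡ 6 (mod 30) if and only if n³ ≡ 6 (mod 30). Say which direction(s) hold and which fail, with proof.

The biconditional holds.

(→) Suppose n ≡ 6 (mod 30). Write n = 30j + 6. Then (30j + 6)³ = 27000j³ + 16200j² + 3240j + 216 = 30(900j³ + 540j² + 108j + 7) + 6, so n³ ≡ 6 (mod 30).

(←) Conversely, suppose n³ ≡ 6 (mod 30). The only residue r in {0, …, 29} with r³ ≡ 6 (mod 30) is r = 6, so n ≡ 6 (mod 30).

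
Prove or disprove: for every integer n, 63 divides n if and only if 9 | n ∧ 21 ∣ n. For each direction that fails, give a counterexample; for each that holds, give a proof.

The biconditional holds.

(←) Suppose 9 ∣ n and 21 ∣ n. Any common multiple of 9 and 21 is a multiple of their lcm; here lcm(9, 21) = 9·21/gcd(9, 21) = 189/3 = 63, so 63 ∣ n.

(→) If 63 ∣ n, write n = 63q. Since 63 = 7·9, n = 9·(7q), so 9 ∣ n; and since 63 = 3·21, n = 21·(3q), so 21 ∣ n.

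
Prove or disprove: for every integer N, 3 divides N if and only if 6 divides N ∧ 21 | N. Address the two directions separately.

The forward direction fails; the converse holds.

[⇒] This fails: take N = 3. Certainly 3 ∣ 3, but 6 ∤ 3.

[⇐] Suppose 6 ∣ N and 21 ∣ N. Any common multiple of 6 and 21 is a multiple of their lcm; here lcm(6, 21) = 6·21/gcd(6, 21) = 126/3 = 42, so 42 ∣ N. Since 3 ∣ 42, it follows that 3 ∣ N.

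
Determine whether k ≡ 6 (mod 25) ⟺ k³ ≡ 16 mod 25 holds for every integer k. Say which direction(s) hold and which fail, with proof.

Both implications hold.

(→) Suppose k ≡ 6 (mod 25). Write k = 25j + 6. Then (25j + 6)³ = 15625j³ + 11250j² + 2700j + 216 = 25(625j³ + 450j² + 108j + 8) + 16, so k³ ≡ 16 (mod 25).

(←) Conversely, suppose k³ ≡ 16 (mod 25). The only residue r in {0, …, 24} with r³ ≡ 16 (mod 25) is r = 6, so k ≡ 6 (mod 25).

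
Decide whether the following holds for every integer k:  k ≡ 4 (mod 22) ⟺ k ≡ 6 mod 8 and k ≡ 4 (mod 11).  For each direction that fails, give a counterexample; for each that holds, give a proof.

(⇒) fails; (⇐) holds.

[⇒] This fails: k = 48 gives 48 ≡ 4 (mod 22) but 48 ≡ 0 (mod 8), so the conjunction on the right does not hold.

[⇐] Conversely, if k ≡ 6 (mod 8) and k ≡ 4 (mod 11), then by the Chinese remainder theorem k ≡ 70 (mod 88). Since 70 ≡ 4 (mod 22) and 22 ∣ 88, we get k ≡ 4 (mod 22).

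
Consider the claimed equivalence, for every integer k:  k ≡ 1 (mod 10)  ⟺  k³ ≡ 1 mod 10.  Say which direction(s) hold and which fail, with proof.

The biconditional holds.

(→) Suppose k ≡ 1 (mod 10). Write k = 10j + 1. Then (10j + 1)³ = 1000j³ + 300j² + 30j + 1 = 10(100j³ + 30j² + 3j) + 1, so k³ ≡ 1 (mod 10).

(←) Conversely, suppose k³ ≡ 1 (mod 10). The only residue r in {0, …, 9} with r³ ≡ 1 (mod 10) is r = 1, so k ≡ 1 (mod 10).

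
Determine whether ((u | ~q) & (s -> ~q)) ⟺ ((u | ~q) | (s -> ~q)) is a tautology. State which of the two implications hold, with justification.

(⇒) holds; (⇐) fails.

[⇒] Assume the antecedent. If s is true, the antecedent forces (s = T, q = F, u = F) or (s = T, q = F, u = T), and (u | ~q) | (s -> ~q) holds there. If s is false, (u | ~q) | (s -> ~q) reduces to true regardless of the other variables. Either way (u | ~q) | (s -> ~q) holds.

[⇐] This fails. Under s = F, q = T, u = F, the left side is false but the right side is true.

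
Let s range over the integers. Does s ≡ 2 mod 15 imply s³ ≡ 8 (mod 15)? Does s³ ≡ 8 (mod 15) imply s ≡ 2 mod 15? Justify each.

Both directions hold; the statement is true.

(⟹) Suppose s ≡ 2 mod 15. Write s = 15j + 2. Then (15j + 2)³ = 3375j³ + 1350j² + 180j + 8 = 15(225j³ + 90j² + 12j) + 8, so s³ ≡ 8 (mod 15).

(⟸) Conversely, suppose s³ ≡ 8 (mod 15). The only residue r in {0, …, 14} with r³ ≡ 8 (mod 15) is r = 2, so s ≡ 2 (mod 15).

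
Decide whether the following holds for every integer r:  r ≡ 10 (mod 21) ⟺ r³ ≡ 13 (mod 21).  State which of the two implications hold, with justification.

Converse. This fails: take r = 13. Then 13³ = 2197 ≡ 13 (mod 21), yet 13 ≡ 13 (mod 21), not 10.

Forward direction. Suppose r ≡ 10 (mod 21). Write r = 21j + 10. Then (21j + 10)³ = 9261j³ + 13230j² + 6300j + 1000 = 21(441j³ + 630j² + 300j + 47) + 13, so r³ ≡ 13 (mod 21).

Not equivalent: only (⇒) holds.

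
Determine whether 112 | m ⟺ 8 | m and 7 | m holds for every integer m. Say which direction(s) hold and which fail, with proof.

Not equivalent: only (⇒) holds.

[⇒] If 112 ∣ m, write m = 112q. Since 112 = 14·8, m = 8·(14q), so 8 ∣ m; and since 112 = 16·7, m = 7·(16q), so 7 ∣ m.

[⇐] This fails: take m = 56. Both 8 ∣ 56 and 7 ∣ 56, yet 56 is not a multiple of 112 (since 56 = 0·112 + 56), so 112 ∤ 56.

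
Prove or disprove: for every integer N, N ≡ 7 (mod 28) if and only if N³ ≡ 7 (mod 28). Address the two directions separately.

Equivalent; both directions hold.

(⇐) Suppose N³ ≡ 7 (mod 28). The only residue r in {0, …, 27} with r³ ≡ 7 (mod 28) is r = 7, so N ≡ 7 (mod 28).

(⇒) Suppose N ≡ 7 (mod 28). Write N = 28j + 7. Then (28j + 7)³ = 21952j³ + 16464j² + 4116j + 343 = 28(784j³ + 588j² + 147j + 12) + 7, so N³ ≡ 7 (mod 28).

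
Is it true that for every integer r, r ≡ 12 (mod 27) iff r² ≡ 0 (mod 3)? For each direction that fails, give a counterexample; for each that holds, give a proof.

Not equivalent: only (⇒) holds.

(→) Suppose r ≡ 12 (mod 27). Then r² ≡ 12² = 144 (mod 27), and since 3 ∣ 27, also r² ≡ 0 (mod 3).

(←) This fails: take r = 0. Then 0² = 0 ≡ 0 (mod 3), yet 0 ≡ 0 (mod 27), not 12.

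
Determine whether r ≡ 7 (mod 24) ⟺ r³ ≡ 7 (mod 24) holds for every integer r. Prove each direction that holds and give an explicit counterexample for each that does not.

(←) Suppose r³ ≡ 7 (mod 24). The only residue r in {0, …, 23} with r³ ≡ 7 (mod 24) is r = 7, so r ≡ 7 (mod 24).

(→) Suppose r ≡ 7 (mod 24). Write r = 24j + 7. Then (24j + 7)³ = 13824j³ + 12096j² + 3528j + 343 = 24(576j³ + 504j² + 147j + 14) + 7, so r³ ≡ 7 (mod 24).

Both directions hold.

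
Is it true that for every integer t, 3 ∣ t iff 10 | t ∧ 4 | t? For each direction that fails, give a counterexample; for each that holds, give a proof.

Neither implication holds.

(⇒) This fails: take t = 3. Certainly 3 ∣ 3, but 10 ∤ 3.

(⇐) This fails: take t = 20. Both 10 ∣ 20 and 4 ∣ 20, yet 20 is not a multiple of 3 (since 20 = 6·3 + 2), so 3 ∤ 20.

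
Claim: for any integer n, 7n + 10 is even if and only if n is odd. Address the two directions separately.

Both directions fail.

[⇒] This fails: n = 2 gives 7n + 10 = 24, which is even, but 2 is even, not odd.

[⇐] This also fails: n = 7 is odd, but 7n + 10 = 59 is odd, not even.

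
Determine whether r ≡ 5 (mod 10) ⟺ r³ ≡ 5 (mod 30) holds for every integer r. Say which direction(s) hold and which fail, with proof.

(→) This fails: take r = 15. Then 15 ≡ 5 (mod 10), but 15³ = 3375 ≡ 15 (mod 30), not 5.

(←) Conversely, the residues r modulo 30 with r³ ≡ 5 (mod 30) are exactly {5}, and each is ≡ 5 (mod 10).

Only the reverse direction holds.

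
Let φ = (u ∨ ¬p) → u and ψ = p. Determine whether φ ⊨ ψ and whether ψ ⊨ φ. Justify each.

(⇒) fails; (⇐) holds.

(⇐) Assume the antecedent. If u is true, (u ∨ ¬p) → u reduces to true regardless of the other variables. If u is false, the antecedent forces (u = F, p = T), and (u ∨ ¬p) → u holds there. Either way (u ∨ ¬p) → u holds.

(⇒) This fails. Under u = T, p = F, the left side is true but the right side is false.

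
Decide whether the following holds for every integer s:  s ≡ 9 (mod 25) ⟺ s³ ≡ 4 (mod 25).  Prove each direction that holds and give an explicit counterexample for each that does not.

Equivalent; both directions hold.

(⇒) Suppose s ≡ 9 (mod 25). Write s = 25j + 9. Then (25j + 9)³ = 15625j³ + 16875j² + 6075j + 729 = 25(625j³ + 675j² + 243j + 29) + 4, so s³ ≡ 4 (mod 25).

(⇐) Conversely, suppose s³ ≡ 4 (mod 25). The only residue r in {0, …, 24} with r³ ≡ 4 (mod 25) is r = 9, so s ≡ 9 (mod 25).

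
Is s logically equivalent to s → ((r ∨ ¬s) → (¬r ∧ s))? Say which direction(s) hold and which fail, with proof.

(⇒) fails and (⇐) fails.

(⟹) This fails. Under r = T, s = T, the left side is true but the right side is false.

(⟸) This fails. Under r = F, s = F, the left side is false but the right side is true.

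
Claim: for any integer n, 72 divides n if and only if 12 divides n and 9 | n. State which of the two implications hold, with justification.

Only the forward implication holds.

(⇐) This fails: take n = 36. Both 12 ∣ 36 and 9 ∣ 36, yet 36 is not a multiple of 72 (since 36 = 0·72 + 36), so 72 ∤ 36.

(⇒) If 72 ∣ n, write n = 72q. Since 72 = 6·12, n = 12·(6q), so 12 ∣ n; and since 72 = 8·9, n = 9·(8q), so 9 ∣ n.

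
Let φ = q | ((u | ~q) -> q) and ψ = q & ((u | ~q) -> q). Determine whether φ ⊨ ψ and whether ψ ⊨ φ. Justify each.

Both directions hold.

(←) Assume the antecedent. If q is true, q | ((u | ~q) -> q) reduces to true regardless of the other variables. If q is false, the antecedent cannot hold. Either way q | ((u | ~q) -> q) holds.

(→) Assume the antecedent. If q is true, q & ((u | ~q) -> q) reduces to true regardless of the other variables. If q is false, the antecedent cannot hold. Either way q & ((u | ~q) -> q) holds.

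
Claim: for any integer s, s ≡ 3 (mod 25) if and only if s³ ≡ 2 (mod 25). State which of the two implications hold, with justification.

Equivalent; both directions hold.

[⇒] Suppose s ≡ 3 (mod 25). Write s = 25j + 3. Then (25j + 3)³ = 15625j³ + 5625j² + 675j + 27 = 25(625j³ + 225j² + 27j + 1) + 2, so s³ ≡ 2 (mod 25).

[⇐] Conversely, suppose s³ ≡ 2 (mod 25). The only residue r in {0, …, 24} with r³ ≡ 2 (mod 25) is r = 3, so s ≡ 3 (mod 25).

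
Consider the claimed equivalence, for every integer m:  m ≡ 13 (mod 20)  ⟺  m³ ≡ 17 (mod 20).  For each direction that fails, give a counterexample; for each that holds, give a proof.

Equivalent; both directions hold.

(⇒) Suppose m ≡ 13 (mod 20). Write m = 20j + 13. Then (20j + 13)³ = 8000j³ + 15600j² + 10140j + 2197 = 20(400j³ + 780j² + 507j + 109) + 17, so m³ ≡ 17 (mod 20).

(⇐) Conversely, suppose m³ ≡ 17 (mod 20). The only residue r in {0, …, 19} with r³ ≡ 17 (mod 20) is r = 13, so m ≡ 13 (mod 20).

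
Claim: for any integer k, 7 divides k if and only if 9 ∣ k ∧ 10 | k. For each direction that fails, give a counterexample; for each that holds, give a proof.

(⇒) This fails: take k = 7. Certainly 7 ∣ 7, but 9 ∤ 7.

(⇐) This fails: take k = 90. Both 9 ∣ 90 and 10 ∣ 90, yet 90 is not a multiple of 7 (since 90 = 12·7 + 6), so 7 ∤ 90.

Neither direction holds.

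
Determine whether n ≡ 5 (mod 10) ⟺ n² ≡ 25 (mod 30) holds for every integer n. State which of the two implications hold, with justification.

Forward direction. This fails: take n = 15. Then 15 ≡ 5 (mod 10), but 15² = 225 ≡ 15 (mod 30), not 25.

Converse. The residues r modulo 30 with r² ≡ 25 (mod 30) are exactly {5, 25}, and each is ≡ 5 (mod 10).

Not equivalent: only (⇐) holds.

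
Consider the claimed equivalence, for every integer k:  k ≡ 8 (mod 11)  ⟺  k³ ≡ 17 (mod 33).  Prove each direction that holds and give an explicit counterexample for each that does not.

[⇒] This fails: take k = 19. Then 19 ≡ 8 (mod 11), but 19³ = 6859 ≡ 28 (mod 33), not 17.

[⇐] Conversely, the residues r modulo 33 with r³ ≡ 17 (mod 33) are exactly {8}, and each is ≡ 8 (mod 11).

Only the converse holds.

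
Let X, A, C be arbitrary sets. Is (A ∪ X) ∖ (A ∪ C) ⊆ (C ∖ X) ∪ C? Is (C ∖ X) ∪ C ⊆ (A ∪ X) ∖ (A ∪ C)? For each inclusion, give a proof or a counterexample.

Both inclusions fail.

Forward inclusion. This inclusion fails. Take X = {1}, A = ∅, C = ∅; then 1 ∈ (A ∪ X) ∖ (A ∪ C) but 1 ∉ (C ∖ X) ∪ C.

Reverse inclusion. This inclusion fails. Take X = ∅, A = ∅, C = {1}; then 1 ∈ (C ∖ X) ∪ C but 1 ∉ (A ∪ X) ∖ (A ∪ C).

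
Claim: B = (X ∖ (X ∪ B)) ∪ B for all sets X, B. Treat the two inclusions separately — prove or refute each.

(⟹) Let x ∈ B. Then either x ∈ B and x ∉ X; or x ∈ X ∩ B. In each case x ∈ (X ∖ (X ∪ B)) ∪ B, so B ⊆ (X ∖ (X ∪ B)) ∪ B.

(⟸) Let x ∈ (X ∖ (X ∪ B)) ∪ B. Then either x ∈ B and x ∉ X; or x ∈ X ∩ B. In each case x ∈ B, so (X ∖ (X ∪ B)) ∪ B ⊆ B.

Both inclusions hold; the sets are equal.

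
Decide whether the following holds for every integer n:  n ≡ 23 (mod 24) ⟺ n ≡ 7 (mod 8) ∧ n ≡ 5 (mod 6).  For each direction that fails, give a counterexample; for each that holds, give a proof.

Equivalent; both directions hold.

Forward direction. Suppose n ≡ 23 (mod 24); write n = 24j + 23. Since 8 ∣ 24, reducing mod 8 gives n ≡ 23 ≡ 7 (mod 8); since 6 ∣ 24, reducing mod 6 gives n ≡ 23 ≡ 5 (mod 6).

Converse. If n ≡ 7 (mod 8) and n ≡ 5 (mod 6), then by the Chinese remainder theorem n ≡ 23 (mod 24). This is exactly n ≡ 23 (mod 24).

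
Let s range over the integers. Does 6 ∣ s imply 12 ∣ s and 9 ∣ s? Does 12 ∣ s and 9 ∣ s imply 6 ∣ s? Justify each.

Only the reverse direction holds.

(⇒) This fails: take s = 6. Certainly 6 ∣ 6, but 12 ∤ 6.

(⇐) Suppose 12 ∣ s and 9 ∣ s. Any common multiple of 12 and 9 is a multiple of their lcm; here lcm(12, 9) = 12·9/gcd(12, 9) = 108/3 = 36, so 36 ∣ s. Since 6 ∣ 36, it follows that 6 ∣ s.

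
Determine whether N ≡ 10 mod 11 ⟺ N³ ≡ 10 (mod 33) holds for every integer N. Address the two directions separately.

(⟸) The residues r modulo 33 with r³ ≡ 10 (mod 33) are exactly {10}, and each is ≡ 10 (mod 11).

(⟹) This fails: take N = 21. Then 21 ≡ 10 (mod 11), but 21³ = 9261 ≡ 21 (mod 33), not 10.

Only the converse holds.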